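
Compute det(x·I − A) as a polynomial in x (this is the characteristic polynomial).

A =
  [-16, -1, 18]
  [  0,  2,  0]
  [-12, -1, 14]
x^3 - 12*x + 16

Expanding det(x·I − A) (e.g. by cofactor expansion or by noting that A is similar to its Jordan form J, which has the same characteristic polynomial as A) gives
  χ_A(x) = x^3 - 12*x + 16
which factors as (x - 2)^2*(x + 4). The eigenvalues (with algebraic multiplicities) are λ = -4 with multiplicity 1, λ = 2 with multiplicity 2.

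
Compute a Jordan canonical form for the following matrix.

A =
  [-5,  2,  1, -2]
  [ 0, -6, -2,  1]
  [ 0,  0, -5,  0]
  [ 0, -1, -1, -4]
J_3(-5) ⊕ J_1(-5)

The characteristic polynomial is
  det(x·I − A) = x^4 + 20*x^3 + 150*x^2 + 500*x + 625 = (x + 5)^4

Eigenvalues and multiplicities (the geometric multiplicity of λ is n − rank(A − λI), which equals the number of Jordan blocks for λ):
  λ = -5: algebraic multiplicity = 4, geometric multiplicity = 2

Determining the block sizes for each eigenvalue:
  λ = -5: with am = 4 and gm = 2, the partition is not yet determined (e.g. several partitions of 4 into 2 parts exist). Let N = A − (-5)·I. Computing rank(N^1) = 2, rank(N^2) = 1, rank(N^3) = 0; the number of blocks of size ≥ j is rank(N^{j−1}) − rank(N^j), giving [2, 1, 1]. So we have 1 block(s) of size 3, 1 block(s) of size 1 → block sizes [3, 1]

Assembling the blocks gives a Jordan form
J =
  [-5,  1,  0,  0]
  [ 0, -5,  1,  0]
  [ 0,  0, -5,  0]
  [ 0,  0,  0, -5]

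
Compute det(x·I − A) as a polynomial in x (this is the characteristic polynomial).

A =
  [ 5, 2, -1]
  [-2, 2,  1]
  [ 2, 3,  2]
x^3 - 9*x^2 + 27*x - 27

Expanding det(x·I − A) (e.g. by cofactor expansion or by noting that A is similar to its Jordan form J, which has the same characteristic polynomial as A) gives
  χ_A(x) = x^3 - 9*x^2 + 27*x - 27
which factors as (x - 3)^3. The eigenvalues (with algebraic multiplicities) are λ = 3 with multiplicity 3.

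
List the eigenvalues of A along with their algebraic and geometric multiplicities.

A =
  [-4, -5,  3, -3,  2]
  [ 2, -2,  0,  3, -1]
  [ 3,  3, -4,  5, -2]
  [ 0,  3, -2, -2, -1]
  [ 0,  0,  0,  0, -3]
λ = -3: alg = 5, geom = 3

Step 1 — factor the characteristic polynomial to read off the algebraic multiplicities:
  χ_A(x) = (x + 3)^5

Step 2 — compute geometric multiplicities via the rank-nullity identity g(λ) = n − rank(A − λI):
  rank(A − (-3)·I) = 2, so dim ker(A − (-3)·I) = n − 2 = 3

Summary:
  λ = -3: algebraic multiplicity = 5, geometric multiplicity = 3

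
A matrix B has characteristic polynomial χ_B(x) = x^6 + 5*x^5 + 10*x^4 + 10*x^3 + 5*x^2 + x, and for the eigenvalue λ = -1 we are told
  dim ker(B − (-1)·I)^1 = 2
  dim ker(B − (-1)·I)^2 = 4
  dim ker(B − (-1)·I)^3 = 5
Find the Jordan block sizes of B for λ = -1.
Block sizes for λ = -1: [3, 2]

From the dimensions of kernels of powers, the number of Jordan blocks of size at least j is d_j − d_{j−1} where d_j = dim ker(N^j) (with d_0 = 0). Computing the differences gives [2, 2, 1].
The number of blocks of size exactly k is (#blocks of size ≥ k) − (#blocks of size ≥ k + 1), so the partition is: 1 block(s) of size 2, 1 block(s) of size 3.
In nonincreasing order the block sizes are [3, 2].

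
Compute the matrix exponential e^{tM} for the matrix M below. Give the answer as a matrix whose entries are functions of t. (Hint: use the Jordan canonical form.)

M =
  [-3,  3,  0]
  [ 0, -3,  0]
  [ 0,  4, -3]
e^{tM} =
  [exp(-3*t), 3*t*exp(-3*t), 0]
  [0, exp(-3*t), 0]
  [0, 4*t*exp(-3*t), exp(-3*t)]

Strategy: write M = P · J · P⁻¹ where J is a Jordan canonical form, so e^{tM} = P · e^{tJ} · P⁻¹, and e^{tJ} can be computed block-by-block.

M has Jordan form
J =
  [-3,  1,  0]
  [ 0, -3,  0]
  [ 0,  0, -3]
(up to reordering of blocks).

Per-block formulas:
  For a 2×2 Jordan block J_2(-3): exp(t · J_2(-3)) = e^(-3t)·(I + t·N), where N is the 2×2 nilpotent shift.
  For a 1×1 block at λ = -3: exp(t · [-3]) = [e^(-3t)].

After assembling e^{tJ} and conjugating by P, we get:

e^{tM} =
  [exp(-3*t), 3*t*exp(-3*t), 0]
  [0, exp(-3*t), 0]
  [0, 4*t*exp(-3*t), exp(-3*t)]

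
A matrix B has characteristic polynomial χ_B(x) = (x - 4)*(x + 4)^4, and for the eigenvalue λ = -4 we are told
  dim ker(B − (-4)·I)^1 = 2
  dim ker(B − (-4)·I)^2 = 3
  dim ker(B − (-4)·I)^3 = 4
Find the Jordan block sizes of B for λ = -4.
Block sizes for λ = -4: [3, 1]

From the dimensions of kernels of powers, the number of Jordan blocks of size at least j is d_j − d_{j−1} where d_j = dim ker(N^j) (with d_0 = 0). Computing the differences gives [2, 1, 1].
The number of blocks of size exactly k is (#blocks of size ≥ k) − (#blocks of size ≥ k + 1), so the partition is: 1 block(s) of size 1, 1 block(s) of size 3.
In nonincreasing order the block sizes are [3, 1].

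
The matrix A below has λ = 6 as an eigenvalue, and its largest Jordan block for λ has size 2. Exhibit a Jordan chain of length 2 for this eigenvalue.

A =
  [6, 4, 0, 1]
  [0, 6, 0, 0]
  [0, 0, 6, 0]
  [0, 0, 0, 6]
A Jordan chain for λ = 6 of length 2:
v_1 = (4, 0, 0, 0)ᵀ
v_2 = (0, 1, 0, 0)ᵀ

Let N = A − (6)·I. We want v_2 with N^2 v_2 = 0 but N^1 v_2 ≠ 0; then v_{j-1} := N · v_j for j = 2, …, 2.

Pick v_2 = (0, 1, 0, 0)ᵀ.
Then v_1 = N · v_2 = (4, 0, 0, 0)ᵀ.

Sanity check: (A − (6)·I) v_1 = (0, 0, 0, 0)ᵀ = 0. ✓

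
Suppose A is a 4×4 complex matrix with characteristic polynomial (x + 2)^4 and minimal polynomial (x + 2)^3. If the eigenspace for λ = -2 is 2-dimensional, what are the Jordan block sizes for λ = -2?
Block sizes for λ = -2: [3, 1]

Step 1 — from the characteristic polynomial, algebraic multiplicity of λ = -2 is 4. From dim ker(A − (-2)·I) = 2, there are exactly 2 Jordan blocks for λ = -2.
Step 2 — from the minimal polynomial, the factor (x + 2)^3 tells us the largest block for λ = -2 has size 3.
Step 3 — with total size 4, 2 blocks, and largest block 3, the block sizes (in nonincreasing order) are [3, 1].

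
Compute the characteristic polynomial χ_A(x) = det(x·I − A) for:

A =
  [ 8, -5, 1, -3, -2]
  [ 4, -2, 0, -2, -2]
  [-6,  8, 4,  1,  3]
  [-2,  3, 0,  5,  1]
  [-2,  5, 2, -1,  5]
x^5 - 20*x^4 + 160*x^3 - 640*x^2 + 1280*x - 1024

Expanding det(x·I − A) (e.g. by cofactor expansion or by noting that A is similar to its Jordan form J, which has the same characteristic polynomial as A) gives
  χ_A(x) = x^5 - 20*x^4 + 160*x^3 - 640*x^2 + 1280*x - 1024
which factors as (x - 4)^5. The eigenvalues (with algebraic multiplicities) are λ = 4 with multiplicity 5.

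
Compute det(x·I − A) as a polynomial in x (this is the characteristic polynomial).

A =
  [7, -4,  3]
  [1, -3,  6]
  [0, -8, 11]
x^3 - 15*x^2 + 75*x - 125

Expanding det(x·I − A) (e.g. by cofactor expansion or by noting that A is similar to its Jordan form J, which has the same characteristic polynomial as A) gives
  χ_A(x) = x^3 - 15*x^2 + 75*x - 125
which factors as (x - 5)^3. The eigenvalues (with algebraic multiplicities) are λ = 5 with multiplicity 3.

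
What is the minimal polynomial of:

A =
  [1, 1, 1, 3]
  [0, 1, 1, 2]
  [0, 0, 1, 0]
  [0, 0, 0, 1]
x^3 - 3*x^2 + 3*x - 1

The characteristic polynomial is χ_A(x) = (x - 1)^4, so the eigenvalues are known. The minimal polynomial is
  m_A(x) = Π_λ (x − λ)^{k_λ}
where k_λ is the size of the *largest* Jordan block for λ (equivalently, the smallest k with (A − λI)^k v = 0 for every generalised eigenvector v of λ).

  λ = 1: largest Jordan block has size 3, contributing (x − 1)^3

So m_A(x) = (x - 1)^3 = x^3 - 3*x^2 + 3*x - 1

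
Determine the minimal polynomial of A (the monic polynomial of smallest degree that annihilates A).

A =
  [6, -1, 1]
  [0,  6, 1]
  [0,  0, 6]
x^3 - 18*x^2 + 108*x - 216

The characteristic polynomial is χ_A(x) = (x - 6)^3, so the eigenvalues are known. The minimal polynomial is
  m_A(x) = Π_λ (x − λ)^{k_λ}
where k_λ is the size of the *largest* Jordan block for λ (equivalently, the smallest k with (A − λI)^k v = 0 for every generalised eigenvector v of λ).

  λ = 6: largest Jordan block has size 3, contributing (x − 6)^3

So m_A(x) = (x - 6)^3 = x^3 - 18*x^2 + 108*x - 216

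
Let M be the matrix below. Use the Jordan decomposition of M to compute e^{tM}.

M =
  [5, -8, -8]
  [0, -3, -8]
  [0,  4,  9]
e^{tM} =
  [exp(5*t), -2*exp(5*t) + 2*exp(t), -2*exp(5*t) + 2*exp(t)]
  [0, -exp(5*t) + 2*exp(t), -2*exp(5*t) + 2*exp(t)]
  [0, exp(5*t) - exp(t), 2*exp(5*t) - exp(t)]

Strategy: write M = P · J · P⁻¹ where J is a Jordan canonical form, so e^{tM} = P · e^{tJ} · P⁻¹, and e^{tJ} can be computed block-by-block.

M has Jordan form
J =
  [1, 0, 0]
  [0, 5, 0]
  [0, 0, 5]
(up to reordering of blocks).

Per-block formulas:
  For a 1×1 block at λ = 1: exp(t · [1]) = [e^(1t)].
  For a 1×1 block at λ = 5: exp(t · [5]) = [e^(5t)].

After assembling e^{tJ} and conjugating by P, we get:

e^{tM} =
  [exp(5*t), -2*exp(5*t) + 2*exp(t), -2*exp(5*t) + 2*exp(t)]
  [0, -exp(5*t) + 2*exp(t), -2*exp(5*t) + 2*exp(t)]
  [0, exp(5*t) - exp(t), 2*exp(5*t) - exp(t)]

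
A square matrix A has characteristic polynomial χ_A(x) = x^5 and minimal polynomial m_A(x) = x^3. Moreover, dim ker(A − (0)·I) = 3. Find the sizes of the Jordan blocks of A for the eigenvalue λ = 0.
Block sizes for λ = 0: [3, 1, 1]

Step 1 — from the characteristic polynomial, algebraic multiplicity of λ = 0 is 5. From dim ker(A − (0)·I) = 3, there are exactly 3 Jordan blocks for λ = 0.
Step 2 — from the minimal polynomial, the factor (x − 0)^3 tells us the largest block for λ = 0 has size 3.
Step 3 — with total size 5, 3 blocks, and largest block 3, the block sizes (in nonincreasing order) are [3, 1, 1].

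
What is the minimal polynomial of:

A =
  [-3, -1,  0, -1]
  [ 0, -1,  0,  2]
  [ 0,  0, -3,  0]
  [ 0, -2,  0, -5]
x^2 + 6*x + 9

The characteristic polynomial is χ_A(x) = (x + 3)^4, so the eigenvalues are known. The minimal polynomial is
  m_A(x) = Π_λ (x − λ)^{k_λ}
where k_λ is the size of the *largest* Jordan block for λ (equivalently, the smallest k with (A − λI)^k v = 0 for every generalised eigenvector v of λ).

  λ = -3: largest Jordan block has size 2, contributing (x + 3)^2

So m_A(x) = (x + 3)^2 = x^2 + 6*x + 9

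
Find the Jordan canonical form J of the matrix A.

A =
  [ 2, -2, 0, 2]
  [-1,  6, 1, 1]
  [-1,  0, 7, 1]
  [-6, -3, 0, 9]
J_3(6) ⊕ J_1(6)

The characteristic polynomial is
  det(x·I − A) = x^4 - 24*x^3 + 216*x^2 - 864*x + 1296 = (x - 6)^4

Eigenvalues and multiplicities (the geometric multiplicity of λ is n − rank(A − λI), which equals the number of Jordan blocks for λ):
  λ = 6: algebraic multiplicity = 4, geometric multiplicity = 2

Determining the block sizes for each eigenvalue:
  λ = 6: with am = 4 and gm = 2, the partition is not yet determined (e.g. several partitions of 4 into 2 parts exist). Let N = A − (6)·I. Computing rank(N^1) = 2, rank(N^2) = 1, rank(N^3) = 0; the number of blocks of size ≥ j is rank(N^{j−1}) − rank(N^j), giving [2, 1, 1]. So we have 1 block(s) of size 3, 1 block(s) of size 1 → block sizes [3, 1]

Assembling the blocks gives a Jordan form
J =
  [6, 1, 0, 0]
  [0, 6, 1, 0]
  [0, 0, 6, 0]
  [0, 0, 0, 6]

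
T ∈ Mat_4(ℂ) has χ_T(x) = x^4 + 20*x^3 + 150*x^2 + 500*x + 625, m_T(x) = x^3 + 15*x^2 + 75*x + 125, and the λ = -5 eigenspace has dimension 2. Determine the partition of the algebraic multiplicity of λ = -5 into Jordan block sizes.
Block sizes for λ = -5: [3, 1]

Step 1 — from the characteristic polynomial, algebraic multiplicity of λ = -5 is 4. From dim ker(T − (-5)·I) = 2, there are exactly 2 Jordan blocks for λ = -5.
Step 2 — from the minimal polynomial, the factor (x + 5)^3 tells us the largest block for λ = -5 has size 3.
Step 3 — with total size 4, 2 blocks, and largest block 3, the block sizes (in nonincreasing order) are [3, 1].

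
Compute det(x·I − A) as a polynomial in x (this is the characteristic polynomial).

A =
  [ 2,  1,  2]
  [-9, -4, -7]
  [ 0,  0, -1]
x^3 + 3*x^2 + 3*x + 1

Expanding det(x·I − A) (e.g. by cofactor expansion or by noting that A is similar to its Jordan form J, which has the same characteristic polynomial as A) gives
  χ_A(x) = x^3 + 3*x^2 + 3*x + 1
which factors as (x + 1)^3. The eigenvalues (with algebraic multiplicities) are λ = -1 with multiplicity 3.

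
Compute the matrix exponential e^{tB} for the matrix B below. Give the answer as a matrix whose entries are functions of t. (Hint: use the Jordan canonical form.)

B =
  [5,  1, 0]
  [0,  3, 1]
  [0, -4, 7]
e^{tB} =
  [exp(5*t), -t^2*exp(5*t) + t*exp(5*t), t^2*exp(5*t)/2]
  [0, -2*t*exp(5*t) + exp(5*t), t*exp(5*t)]
  [0, -4*t*exp(5*t), 2*t*exp(5*t) + exp(5*t)]

Strategy: write B = P · J · P⁻¹ where J is a Jordan canonical form, so e^{tB} = P · e^{tJ} · P⁻¹, and e^{tJ} can be computed block-by-block.

B has Jordan form
J =
  [5, 1, 0]
  [0, 5, 1]
  [0, 0, 5]
(up to reordering of blocks).

Per-block formulas:
  For a 3×3 Jordan block J_3(5): exp(t · J_3(5)) = e^(5t)·(I + t·N + (t^2/2)·N^2), where N is the 3×3 nilpotent shift.

After assembling e^{tJ} and conjugating by P, we get:

e^{tB} =
  [exp(5*t), -t^2*exp(5*t) + t*exp(5*t), t^2*exp(5*t)/2]
  [0, -2*t*exp(5*t) + exp(5*t), t*exp(5*t)]
  [0, -4*t*exp(5*t), 2*t*exp(5*t) + exp(5*t)]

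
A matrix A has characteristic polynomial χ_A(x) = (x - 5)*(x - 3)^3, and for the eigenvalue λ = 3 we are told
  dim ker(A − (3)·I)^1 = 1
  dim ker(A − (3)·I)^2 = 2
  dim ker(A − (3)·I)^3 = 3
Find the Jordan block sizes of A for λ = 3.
Block sizes for λ = 3: [3]

From the dimensions of kernels of powers, the number of Jordan blocks of size at least j is d_j − d_{j−1} where d_j = dim ker(N^j) (with d_0 = 0). Computing the differences gives [1, 1, 1].
The number of blocks of size exactly k is (#blocks of size ≥ k) − (#blocks of size ≥ k + 1), so the partition is: 1 block(s) of size 3.
In nonincreasing order the block sizes are [3].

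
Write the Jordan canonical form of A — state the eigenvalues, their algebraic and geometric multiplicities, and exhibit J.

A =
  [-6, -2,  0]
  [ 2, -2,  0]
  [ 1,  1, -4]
J_2(-4) ⊕ J_1(-4)

The characteristic polynomial is
  det(x·I − A) = x^3 + 12*x^2 + 48*x + 64 = (x + 4)^3

Eigenvalues and multiplicities (the geometric multiplicity of λ is n − rank(A − λI), which equals the number of Jordan blocks for λ):
  λ = -4: algebraic multiplicity = 3, geometric multiplicity = 2

Determining the block sizes for each eigenvalue:
  λ = -4: 2 blocks summing to 3 forces exactly one block of size 2 and the rest size 1 → block sizes [2, 1]

Assembling the blocks gives a Jordan form
J =
  [-4,  1,  0]
  [ 0, -4,  0]
  [ 0,  0, -4]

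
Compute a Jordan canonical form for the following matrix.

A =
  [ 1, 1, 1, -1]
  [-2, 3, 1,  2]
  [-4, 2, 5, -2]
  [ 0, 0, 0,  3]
J_3(3) ⊕ J_1(3)

The characteristic polynomial is
  det(x·I − A) = x^4 - 12*x^3 + 54*x^2 - 108*x + 81 = (x - 3)^4

Eigenvalues and multiplicities (the geometric multiplicity of λ is n − rank(A − λI), which equals the number of Jordan blocks for λ):
  λ = 3: algebraic multiplicity = 4, geometric multiplicity = 2

Determining the block sizes for each eigenvalue:
  λ = 3: with am = 4 and gm = 2, the partition is not yet determined (e.g. several partitions of 4 into 2 parts exist). Let N = A − (3)·I. Computing rank(N^1) = 2, rank(N^2) = 1, rank(N^3) = 0; the number of blocks of size ≥ j is rank(N^{j−1}) − rank(N^j), giving [2, 1, 1]. So we have 1 block(s) of size 3, 1 block(s) of size 1 → block sizes [3, 1]

Assembling the blocks gives a Jordan form
J =
  [3, 1, 0, 0]
  [0, 3, 1, 0]
  [0, 0, 3, 0]
  [0, 0, 0, 3]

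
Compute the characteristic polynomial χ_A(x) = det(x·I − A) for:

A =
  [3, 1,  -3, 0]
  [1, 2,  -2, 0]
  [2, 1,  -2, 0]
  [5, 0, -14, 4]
x^4 - 7*x^3 + 15*x^2 - 13*x + 4

Expanding det(x·I − A) (e.g. by cofactor expansion or by noting that A is similar to its Jordan form J, which has the same characteristic polynomial as A) gives
  χ_A(x) = x^4 - 7*x^3 + 15*x^2 - 13*x + 4
which factors as (x - 4)*(x - 1)^3. The eigenvalues (with algebraic multiplicities) are λ = 1 with multiplicity 3, λ = 4 with multiplicity 1.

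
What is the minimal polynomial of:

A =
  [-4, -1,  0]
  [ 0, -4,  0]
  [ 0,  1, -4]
x^2 + 8*x + 16

The characteristic polynomial is χ_A(x) = (x + 4)^3, so the eigenvalues are known. The minimal polynomial is
  m_A(x) = Π_λ (x − λ)^{k_λ}
where k_λ is the size of the *largest* Jordan block for λ (equivalently, the smallest k with (A − λI)^k v = 0 for every generalised eigenvector v of λ).

  λ = -4: largest Jordan block has size 2, contributing (x + 4)^2

So m_A(x) = (x + 4)^2 = x^2 + 8*x + 16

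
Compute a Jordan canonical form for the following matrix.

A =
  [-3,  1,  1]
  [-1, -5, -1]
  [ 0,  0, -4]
J_2(-4) ⊕ J_1(-4)

The characteristic polynomial is
  det(x·I − A) = x^3 + 12*x^2 + 48*x + 64 = (x + 4)^3

Eigenvalues and multiplicities (the geometric multiplicity of λ is n − rank(A − λI), which equals the number of Jordan blocks for λ):
  λ = -4: algebraic multiplicity = 3, geometric multiplicity = 2

Determining the block sizes for each eigenvalue:
  λ = -4: 2 blocks summing to 3 forces exactly one block of size 2 and the rest size 1 → block sizes [2, 1]

Assembling the blocks gives a Jordan form
J =
  [-4,  1,  0]
  [ 0, -4,  0]
  [ 0,  0, -4]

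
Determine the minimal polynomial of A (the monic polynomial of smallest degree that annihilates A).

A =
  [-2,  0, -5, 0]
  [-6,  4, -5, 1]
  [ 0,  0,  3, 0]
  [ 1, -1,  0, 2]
x^3 - 4*x^2 - 3*x + 18

The characteristic polynomial is χ_A(x) = (x - 3)^3*(x + 2), so the eigenvalues are known. The minimal polynomial is
  m_A(x) = Π_λ (x − λ)^{k_λ}
where k_λ is the size of the *largest* Jordan block for λ (equivalently, the smallest k with (A − λI)^k v = 0 for every generalised eigenvector v of λ).

  λ = -2: largest Jordan block has size 1, contributing (x + 2)
  λ = 3: largest Jordan block has size 2, contributing (x − 3)^2

So m_A(x) = (x - 3)^2*(x + 2) = x^3 - 4*x^2 - 3*x + 18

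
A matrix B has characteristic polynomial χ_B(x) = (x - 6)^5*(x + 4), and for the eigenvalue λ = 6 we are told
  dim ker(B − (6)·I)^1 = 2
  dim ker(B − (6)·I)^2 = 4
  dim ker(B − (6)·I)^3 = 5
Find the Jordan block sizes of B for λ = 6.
Block sizes for λ = 6: [3, 2]

From the dimensions of kernels of powers, the number of Jordan blocks of size at least j is d_j − d_{j−1} where d_j = dim ker(N^j) (with d_0 = 0). Computing the differences gives [2, 2, 1].
The number of blocks of size exactly k is (#blocks of size ≥ k) − (#blocks of size ≥ k + 1), so the partition is: 1 block(s) of size 2, 1 block(s) of size 3.
In nonincreasing order the block sizes are [3, 2].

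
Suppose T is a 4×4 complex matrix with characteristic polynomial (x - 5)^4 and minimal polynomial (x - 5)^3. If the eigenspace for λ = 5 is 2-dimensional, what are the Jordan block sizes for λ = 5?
Block sizes for λ = 5: [3, 1]

Step 1 — from the characteristic polynomial, algebraic multiplicity of λ = 5 is 4. From dim ker(T − (5)·I) = 2, there are exactly 2 Jordan blocks for λ = 5.
Step 2 — from the minimal polynomial, the factor (x − 5)^3 tells us the largest block for λ = 5 has size 3.
Step 3 — with total size 4, 2 blocks, and largest block 3, the block sizes (in nonincreasing order) are [3, 1].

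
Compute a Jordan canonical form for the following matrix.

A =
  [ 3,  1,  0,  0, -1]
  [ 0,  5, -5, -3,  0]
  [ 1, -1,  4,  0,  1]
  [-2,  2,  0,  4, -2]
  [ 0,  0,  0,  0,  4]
J_3(4) ⊕ J_1(4) ⊕ J_1(4)

The characteristic polynomial is
  det(x·I − A) = x^5 - 20*x^4 + 160*x^3 - 640*x^2 + 1280*x - 1024 = (x - 4)^5

Eigenvalues and multiplicities (the geometric multiplicity of λ is n − rank(A − λI), which equals the number of Jordan blocks for λ):
  λ = 4: algebraic multiplicity = 5, geometric multiplicity = 3

Determining the block sizes for each eigenvalue:
  λ = 4: with am = 5 and gm = 3, the partition is not yet determined (e.g. several partitions of 5 into 3 parts exist). Let N = A − (4)·I. Computing rank(N^1) = 2, rank(N^2) = 1, rank(N^3) = 0; the number of blocks of size ≥ j is rank(N^{j−1}) − rank(N^j), giving [3, 1, 1]. So we have 1 block(s) of size 3, 2 block(s) of size 1 → block sizes [3, 1, 1]

Assembling the blocks gives a Jordan form
J =
  [4, 1, 0, 0, 0]
  [0, 4, 1, 0, 0]
  [0, 0, 4, 0, 0]
  [0, 0, 0, 4, 0]
  [0, 0, 0, 0, 4]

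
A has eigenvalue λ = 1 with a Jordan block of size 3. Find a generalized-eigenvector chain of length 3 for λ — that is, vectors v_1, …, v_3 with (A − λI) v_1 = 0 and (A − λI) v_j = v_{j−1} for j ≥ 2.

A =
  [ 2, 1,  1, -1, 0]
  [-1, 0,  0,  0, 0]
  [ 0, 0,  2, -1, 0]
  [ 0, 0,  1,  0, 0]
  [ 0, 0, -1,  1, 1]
A Jordan chain for λ = 1 of length 3:
v_1 = (1, -1, 0, 0, 0)ᵀ
v_2 = (1, 0, 1, 1, -1)ᵀ
v_3 = (0, 0, 1, 0, 0)ᵀ

Let N = A − (1)·I. We want v_3 with N^3 v_3 = 0 but N^2 v_3 ≠ 0; then v_{j-1} := N · v_j for j = 3, …, 2.

Pick v_3 = (0, 0, 1, 0, 0)ᵀ.
Then v_2 = N · v_3 = (1, 0, 1, 1, -1)ᵀ.
Then v_1 = N · v_2 = (1, -1, 0, 0, 0)ᵀ.

Sanity check: (A − (1)·I) v_1 = (0, 0, 0, 0, 0)ᵀ = 0. ✓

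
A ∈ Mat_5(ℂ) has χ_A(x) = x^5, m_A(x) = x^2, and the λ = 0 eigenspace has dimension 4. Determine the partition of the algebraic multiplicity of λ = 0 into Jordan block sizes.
Block sizes for λ = 0: [2, 1, 1, 1]

Step 1 — from the characteristic polynomial, algebraic multiplicity of λ = 0 is 5. From dim ker(A − (0)·I) = 4, there are exactly 4 Jordan blocks for λ = 0.
Step 2 — from the minimal polynomial, the factor (x − 0)^2 tells us the largest block for λ = 0 has size 2.
Step 3 — with total size 5, 4 blocks, and largest block 2, the block sizes (in nonincreasing order) are [2, 1, 1, 1].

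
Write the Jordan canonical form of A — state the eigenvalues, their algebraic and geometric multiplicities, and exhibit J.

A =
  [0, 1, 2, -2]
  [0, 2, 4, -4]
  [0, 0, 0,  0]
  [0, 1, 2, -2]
J_2(0) ⊕ J_1(0) ⊕ J_1(0)

The characteristic polynomial is
  det(x·I − A) = x^4

Eigenvalues and multiplicities (the geometric multiplicity of λ is n − rank(A − λI), which equals the number of Jordan blocks for λ):
  λ = 0: algebraic multiplicity = 4, geometric multiplicity = 3

Determining the block sizes for each eigenvalue:
  λ = 0: 3 blocks summing to 4 forces exactly one block of size 2 and the rest size 1 → block sizes [2, 1, 1]

Assembling the blocks gives a Jordan form
J =
  [0, 1, 0, 0]
  [0, 0, 0, 0]
  [0, 0, 0, 0]
  [0, 0, 0, 0]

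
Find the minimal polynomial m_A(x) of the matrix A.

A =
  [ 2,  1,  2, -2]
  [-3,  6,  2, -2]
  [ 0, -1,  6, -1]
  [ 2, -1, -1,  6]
x^3 - 15*x^2 + 75*x - 125

The characteristic polynomial is χ_A(x) = (x - 5)^4, so the eigenvalues are known. The minimal polynomial is
  m_A(x) = Π_λ (x − λ)^{k_λ}
where k_λ is the size of the *largest* Jordan block for λ (equivalently, the smallest k with (A − λI)^k v = 0 for every generalised eigenvector v of λ).

  λ = 5: largest Jordan block has size 3, contributing (x − 5)^3

So m_A(x) = (x - 5)^3 = x^3 - 15*x^2 + 75*x - 125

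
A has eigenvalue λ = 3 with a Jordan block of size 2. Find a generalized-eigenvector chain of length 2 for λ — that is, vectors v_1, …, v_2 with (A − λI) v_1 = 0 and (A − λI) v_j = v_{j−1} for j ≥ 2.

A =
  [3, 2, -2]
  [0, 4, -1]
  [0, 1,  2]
A Jordan chain for λ = 3 of length 2:
v_1 = (2, 1, 1)ᵀ
v_2 = (0, 1, 0)ᵀ

Let N = A − (3)·I. We want v_2 with N^2 v_2 = 0 but N^1 v_2 ≠ 0; then v_{j-1} := N · v_j for j = 2, …, 2.

Pick v_2 = (0, 1, 0)ᵀ.
Then v_1 = N · v_2 = (2, 1, 1)ᵀ.

Sanity check: (A − (3)·I) v_1 = (0, 0, 0)ᵀ = 0. ✓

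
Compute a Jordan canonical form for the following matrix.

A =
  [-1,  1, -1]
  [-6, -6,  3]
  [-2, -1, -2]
J_2(-3) ⊕ J_1(-3)

The characteristic polynomial is
  det(x·I − A) = x^3 + 9*x^2 + 27*x + 27 = (x + 3)^3

Eigenvalues and multiplicities (the geometric multiplicity of λ is n − rank(A − λI), which equals the number of Jordan blocks for λ):
  λ = -3: algebraic multiplicity = 3, geometric multiplicity = 2

Determining the block sizes for each eigenvalue:
  λ = -3: 2 blocks summing to 3 forces exactly one block of size 2 and the rest size 1 → block sizes [2, 1]

Assembling the blocks gives a Jordan form
J =
  [-3,  1,  0]
  [ 0, -3,  0]
  [ 0,  0, -3]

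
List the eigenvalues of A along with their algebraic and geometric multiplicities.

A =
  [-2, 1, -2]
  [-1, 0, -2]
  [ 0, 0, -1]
λ = -1: alg = 3, geom = 2

Step 1 — factor the characteristic polynomial to read off the algebraic multiplicities:
  χ_A(x) = (x + 1)^3

Step 2 — compute geometric multiplicities via the rank-nullity identity g(λ) = n − rank(A − λI):
  rank(A − (-1)·I) = 1, so dim ker(A − (-1)·I) = n − 1 = 2

Summary:
  λ = -1: algebraic multiplicity = 3, geometric multiplicity = 2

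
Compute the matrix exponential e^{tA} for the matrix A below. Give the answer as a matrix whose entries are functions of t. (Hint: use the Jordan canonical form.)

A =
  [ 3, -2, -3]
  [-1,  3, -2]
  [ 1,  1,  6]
e^{tA} =
  [-t*exp(4*t) + exp(4*t), t^2*exp(4*t)/2 - 2*t*exp(4*t), t^2*exp(4*t)/2 - 3*t*exp(4*t)]
  [-t*exp(4*t), t^2*exp(4*t)/2 - t*exp(4*t) + exp(4*t), t^2*exp(4*t)/2 - 2*t*exp(4*t)]
  [t*exp(4*t), -t^2*exp(4*t)/2 + t*exp(4*t), -t^2*exp(4*t)/2 + 2*t*exp(4*t) + exp(4*t)]

Strategy: write A = P · J · P⁻¹ where J is a Jordan canonical form, so e^{tA} = P · e^{tJ} · P⁻¹, and e^{tJ} can be computed block-by-block.

A has Jordan form
J =
  [4, 1, 0]
  [0, 4, 1]
  [0, 0, 4]
(up to reordering of blocks).

Per-block formulas:
  For a 3×3 Jordan block J_3(4): exp(t · J_3(4)) = e^(4t)·(I + t·N + (t^2/2)·N^2), where N is the 3×3 nilpotent shift.

After assembling e^{tJ} and conjugating by P, we get:

e^{tA} =
  [-t*exp(4*t) + exp(4*t), t^2*exp(4*t)/2 - 2*t*exp(4*t), t^2*exp(4*t)/2 - 3*t*exp(4*t)]
  [-t*exp(4*t), t^2*exp(4*t)/2 - t*exp(4*t) + exp(4*t), t^2*exp(4*t)/2 - 2*t*exp(4*t)]
  [t*exp(4*t), -t^2*exp(4*t)/2 + t*exp(4*t), -t^2*exp(4*t)/2 + 2*t*exp(4*t) + exp(4*t)]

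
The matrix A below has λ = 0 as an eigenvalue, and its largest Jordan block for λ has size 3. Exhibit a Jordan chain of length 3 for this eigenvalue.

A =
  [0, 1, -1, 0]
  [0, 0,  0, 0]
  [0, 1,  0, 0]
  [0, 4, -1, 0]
A Jordan chain for λ = 0 of length 3:
v_1 = (-1, 0, 0, -1)ᵀ
v_2 = (1, 0, 1, 4)ᵀ
v_3 = (0, 1, 0, 0)ᵀ

Let N = A − (0)·I. We want v_3 with N^3 v_3 = 0 but N^2 v_3 ≠ 0; then v_{j-1} := N · v_j for j = 3, …, 2.

Pick v_3 = (0, 1, 0, 0)ᵀ.
Then v_2 = N · v_3 = (1, 0, 1, 4)ᵀ.
Then v_1 = N · v_2 = (-1, 0, 0, -1)ᵀ.

Sanity check: (A − (0)·I) v_1 = (0, 0, 0, 0)ᵀ = 0. ✓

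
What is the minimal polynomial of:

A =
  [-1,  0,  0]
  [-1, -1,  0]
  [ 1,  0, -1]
x^2 + 2*x + 1

The characteristic polynomial is χ_A(x) = (x + 1)^3, so the eigenvalues are known. The minimal polynomial is
  m_A(x) = Π_λ (x − λ)^{k_λ}
where k_λ is the size of the *largest* Jordan block for λ (equivalently, the smallest k with (A − λI)^k v = 0 for every generalised eigenvector v of λ).

  λ = -1: largest Jordan block has size 2, contributing (x + 1)^2

So m_A(x) = (x + 1)^2 = x^2 + 2*x + 1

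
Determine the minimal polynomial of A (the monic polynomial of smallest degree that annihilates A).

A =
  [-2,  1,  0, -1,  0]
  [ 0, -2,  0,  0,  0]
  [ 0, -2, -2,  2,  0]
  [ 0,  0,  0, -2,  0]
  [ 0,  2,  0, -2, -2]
x^2 + 4*x + 4

The characteristic polynomial is χ_A(x) = (x + 2)^5, so the eigenvalues are known. The minimal polynomial is
  m_A(x) = Π_λ (x − λ)^{k_λ}
where k_λ is the size of the *largest* Jordan block for λ (equivalently, the smallest k with (A − λI)^k v = 0 for every generalised eigenvector v of λ).

  λ = -2: largest Jordan block has size 2, contributing (x + 2)^2

So m_A(x) = (x + 2)^2 = x^2 + 4*x + 4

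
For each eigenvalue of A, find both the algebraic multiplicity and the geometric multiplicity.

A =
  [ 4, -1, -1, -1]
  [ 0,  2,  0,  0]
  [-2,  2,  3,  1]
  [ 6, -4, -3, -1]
λ = 2: alg = 4, geom = 2

Step 1 — factor the characteristic polynomial to read off the algebraic multiplicities:
  χ_A(x) = (x - 2)^4

Step 2 — compute geometric multiplicities via the rank-nullity identity g(λ) = n − rank(A − λI):
  rank(A − (2)·I) = 2, so dim ker(A − (2)·I) = n − 2 = 2

Summary:
  λ = 2: algebraic multiplicity = 4, geometric multiplicity = 2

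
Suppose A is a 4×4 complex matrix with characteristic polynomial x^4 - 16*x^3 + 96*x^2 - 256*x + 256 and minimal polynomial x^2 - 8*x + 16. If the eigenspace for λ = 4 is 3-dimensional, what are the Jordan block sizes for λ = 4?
Block sizes for λ = 4: [2, 1, 1]

Step 1 — from the characteristic polynomial, algebraic multiplicity of λ = 4 is 4. From dim ker(A − (4)·I) = 3, there are exactly 3 Jordan blocks for λ = 4.
Step 2 — from the minimal polynomial, the factor (x − 4)^2 tells us the largest block for λ = 4 has size 2.
Step 3 — with total size 4, 3 blocks, and largest block 2, the block sizes (in nonincreasing order) are [2, 1, 1].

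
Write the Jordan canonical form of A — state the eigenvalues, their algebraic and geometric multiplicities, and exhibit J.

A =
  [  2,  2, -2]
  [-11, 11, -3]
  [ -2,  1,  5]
J_3(6)

The characteristic polynomial is
  det(x·I − A) = x^3 - 18*x^2 + 108*x - 216 = (x - 6)^3

Eigenvalues and multiplicities (the geometric multiplicity of λ is n − rank(A − λI), which equals the number of Jordan blocks for λ):
  λ = 6: algebraic multiplicity = 3, geometric multiplicity = 1

Determining the block sizes for each eigenvalue:
  λ = 6: one block (gm = 1), so the single block has size am = 3 → block sizes [3]

Assembling the blocks gives a Jordan form
J =
  [6, 1, 0]
  [0, 6, 1]
  [0, 0, 6]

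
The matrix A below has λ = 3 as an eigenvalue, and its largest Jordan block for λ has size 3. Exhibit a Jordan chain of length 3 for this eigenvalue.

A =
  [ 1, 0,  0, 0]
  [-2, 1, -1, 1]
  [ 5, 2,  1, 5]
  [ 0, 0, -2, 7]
A Jordan chain for λ = 3 of length 3:
v_1 = (0, 2, -8, -4)ᵀ
v_2 = (0, -2, 2, 0)ᵀ
v_3 = (0, 1, 0, 0)ᵀ

Let N = A − (3)·I. We want v_3 with N^3 v_3 = 0 but N^2 v_3 ≠ 0; then v_{j-1} := N · v_j for j = 3, …, 2.

Pick v_3 = (0, 1, 0, 0)ᵀ.
Then v_2 = N · v_3 = (0, -2, 2, 0)ᵀ.
Then v_1 = N · v_2 = (0, 2, -8, -4)ᵀ.

Sanity check: (A − (3)·I) v_1 = (0, 0, 0, 0)ᵀ = 0. ✓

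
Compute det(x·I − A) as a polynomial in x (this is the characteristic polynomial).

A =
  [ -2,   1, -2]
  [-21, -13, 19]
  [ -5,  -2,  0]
x^3 + 15*x^2 + 75*x + 125

Expanding det(x·I − A) (e.g. by cofactor expansion or by noting that A is similar to its Jordan form J, which has the same characteristic polynomial as A) gives
  χ_A(x) = x^3 + 15*x^2 + 75*x + 125
which factors as (x + 5)^3. The eigenvalues (with algebraic multiplicities) are λ = -5 with multiplicity 3.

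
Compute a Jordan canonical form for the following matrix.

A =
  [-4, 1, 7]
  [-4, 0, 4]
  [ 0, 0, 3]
J_2(-2) ⊕ J_1(3)

The characteristic polynomial is
  det(x·I − A) = x^3 + x^2 - 8*x - 12 = (x - 3)*(x + 2)^2

Eigenvalues and multiplicities (the geometric multiplicity of λ is n − rank(A − λI), which equals the number of Jordan blocks for λ):
  λ = -2: algebraic multiplicity = 2, geometric multiplicity = 1
  λ = 3: algebraic multiplicity = 1, geometric multiplicity = 1

Determining the block sizes for each eigenvalue:
  λ = -2: one block (gm = 1), so the single block has size am = 2 → block sizes [2]
  λ = 3: one block (gm = 1), so the single block has size am = 1 → block sizes [1]

Assembling the blocks gives a Jordan form
J =
  [-2,  1, 0]
  [ 0, -2, 0]
  [ 0,  0, 3]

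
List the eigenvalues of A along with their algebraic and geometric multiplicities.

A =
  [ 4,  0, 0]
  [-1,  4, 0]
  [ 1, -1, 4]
λ = 4: alg = 3, geom = 1

Step 1 — factor the characteristic polynomial to read off the algebraic multiplicities:
  χ_A(x) = (x - 4)^3

Step 2 — compute geometric multiplicities via the rank-nullity identity g(λ) = n − rank(A − λI):
  rank(A − (4)·I) = 2, so dim ker(A − (4)·I) = n − 2 = 1

Summary:
  λ = 4: algebraic multiplicity = 3, geometric multiplicity = 1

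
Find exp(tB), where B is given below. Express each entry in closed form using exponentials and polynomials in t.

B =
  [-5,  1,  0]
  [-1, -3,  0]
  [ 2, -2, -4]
e^{tB} =
  [-t*exp(-4*t) + exp(-4*t), t*exp(-4*t), 0]
  [-t*exp(-4*t), t*exp(-4*t) + exp(-4*t), 0]
  [2*t*exp(-4*t), -2*t*exp(-4*t), exp(-4*t)]

Strategy: write B = P · J · P⁻¹ where J is a Jordan canonical form, so e^{tB} = P · e^{tJ} · P⁻¹, and e^{tJ} can be computed block-by-block.

B has Jordan form
J =
  [-4,  1,  0]
  [ 0, -4,  0]
  [ 0,  0, -4]
(up to reordering of blocks).

Per-block formulas:
  For a 1×1 block at λ = -4: exp(t · [-4]) = [e^(-4t)].
  For a 2×2 Jordan block J_2(-4): exp(t · J_2(-4)) = e^(-4t)·(I + t·N), where N is the 2×2 nilpotent shift.

After assembling e^{tJ} and conjugating by P, we get:

e^{tB} =
  [-t*exp(-4*t) + exp(-4*t), t*exp(-4*t), 0]
  [-t*exp(-4*t), t*exp(-4*t) + exp(-4*t), 0]
  [2*t*exp(-4*t), -2*t*exp(-4*t), exp(-4*t)]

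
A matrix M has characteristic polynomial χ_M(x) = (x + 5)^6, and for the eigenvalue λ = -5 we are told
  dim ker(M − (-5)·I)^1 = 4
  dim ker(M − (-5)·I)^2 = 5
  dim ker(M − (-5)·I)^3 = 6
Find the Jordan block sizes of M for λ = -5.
Block sizes for λ = -5: [3, 1, 1, 1]

From the dimensions of kernels of powers, the number of Jordan blocks of size at least j is d_j − d_{j−1} where d_j = dim ker(N^j) (with d_0 = 0). Computing the differences gives [4, 1, 1].
The number of blocks of size exactly k is (#blocks of size ≥ k) − (#blocks of size ≥ k + 1), so the partition is: 3 block(s) of size 1, 1 block(s) of size 3.
In nonincreasing order the block sizes are [3, 1, 1, 1].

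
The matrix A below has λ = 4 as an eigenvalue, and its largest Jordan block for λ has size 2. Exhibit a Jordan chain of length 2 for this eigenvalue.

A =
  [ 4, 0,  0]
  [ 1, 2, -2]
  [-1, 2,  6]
A Jordan chain for λ = 4 of length 2:
v_1 = (0, 1, -1)ᵀ
v_2 = (1, 0, 0)ᵀ

Let N = A − (4)·I. We want v_2 with N^2 v_2 = 0 but N^1 v_2 ≠ 0; then v_{j-1} := N · v_j for j = 2, …, 2.

Pick v_2 = (1, 0, 0)ᵀ.
Then v_1 = N · v_2 = (0, 1, -1)ᵀ.

Sanity check: (A − (4)·I) v_1 = (0, 0, 0)ᵀ = 0. ✓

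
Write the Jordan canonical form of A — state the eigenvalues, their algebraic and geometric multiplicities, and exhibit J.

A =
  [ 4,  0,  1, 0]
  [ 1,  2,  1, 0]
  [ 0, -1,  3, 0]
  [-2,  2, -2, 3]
J_3(3) ⊕ J_1(3)

The characteristic polynomial is
  det(x·I − A) = x^4 - 12*x^3 + 54*x^2 - 108*x + 81 = (x - 3)^4

Eigenvalues and multiplicities (the geometric multiplicity of λ is n − rank(A − λI), which equals the number of Jordan blocks for λ):
  λ = 3: algebraic multiplicity = 4, geometric multiplicity = 2

Determining the block sizes for each eigenvalue:
  λ = 3: with am = 4 and gm = 2, the partition is not yet determined (e.g. several partitions of 4 into 2 parts exist). Let N = A − (3)·I. Computing rank(N^1) = 2, rank(N^2) = 1, rank(N^3) = 0; the number of blocks of size ≥ j is rank(N^{j−1}) − rank(N^j), giving [2, 1, 1]. So we have 1 block(s) of size 3, 1 block(s) of size 1 → block sizes [3, 1]

Assembling the blocks gives a Jordan form
J =
  [3, 1, 0, 0]
  [0, 3, 1, 0]
  [0, 0, 3, 0]
  [0, 0, 0, 3]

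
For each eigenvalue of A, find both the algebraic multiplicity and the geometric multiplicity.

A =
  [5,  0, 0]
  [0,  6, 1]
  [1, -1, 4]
λ = 5: alg = 3, geom = 1

Step 1 — factor the characteristic polynomial to read off the algebraic multiplicities:
  χ_A(x) = (x - 5)^3

Step 2 — compute geometric multiplicities via the rank-nullity identity g(λ) = n − rank(A − λI):
  rank(A − (5)·I) = 2, so dim ker(A − (5)·I) = n − 2 = 1

Summary:
  λ = 5: algebraic multiplicity = 3, geometric multiplicity = 1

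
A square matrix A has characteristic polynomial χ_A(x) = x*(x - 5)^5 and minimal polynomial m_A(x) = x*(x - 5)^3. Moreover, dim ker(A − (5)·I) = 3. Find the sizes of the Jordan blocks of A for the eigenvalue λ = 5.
Block sizes for λ = 5: [3, 1, 1]

Step 1 — from the characteristic polynomial, algebraic multiplicity of λ = 5 is 5. From dim ker(A − (5)·I) = 3, there are exactly 3 Jordan blocks for λ = 5.
Step 2 — from the minimal polynomial, the factor (x − 5)^3 tells us the largest block for λ = 5 has size 3.
Step 3 — with total size 5, 3 blocks, and largest block 3, the block sizes (in nonincreasing order) are [3, 1, 1].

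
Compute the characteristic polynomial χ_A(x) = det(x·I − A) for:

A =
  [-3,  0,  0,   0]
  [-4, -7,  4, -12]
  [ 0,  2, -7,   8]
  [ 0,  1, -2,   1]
x^4 + 16*x^3 + 94*x^2 + 240*x + 225

Expanding det(x·I − A) (e.g. by cofactor expansion or by noting that A is similar to its Jordan form J, which has the same characteristic polynomial as A) gives
  χ_A(x) = x^4 + 16*x^3 + 94*x^2 + 240*x + 225
which factors as (x + 3)^2*(x + 5)^2. The eigenvalues (with algebraic multiplicities) are λ = -5 with multiplicity 2, λ = -3 with multiplicity 2.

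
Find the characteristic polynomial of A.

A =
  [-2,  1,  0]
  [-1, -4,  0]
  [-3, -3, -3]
x^3 + 9*x^2 + 27*x + 27

Expanding det(x·I − A) (e.g. by cofactor expansion or by noting that A is similar to its Jordan form J, which has the same characteristic polynomial as A) gives
  χ_A(x) = x^3 + 9*x^2 + 27*x + 27
which factors as (x + 3)^3. The eigenvalues (with algebraic multiplicities) are λ = -3 with multiplicity 3.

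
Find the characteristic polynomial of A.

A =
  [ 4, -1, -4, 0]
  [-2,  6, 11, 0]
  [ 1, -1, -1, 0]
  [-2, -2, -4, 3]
x^4 - 12*x^3 + 54*x^2 - 108*x + 81

Expanding det(x·I − A) (e.g. by cofactor expansion or by noting that A is similar to its Jordan form J, which has the same characteristic polynomial as A) gives
  χ_A(x) = x^4 - 12*x^3 + 54*x^2 - 108*x + 81
which factors as (x - 3)^4. The eigenvalues (with algebraic multiplicities) are λ = 3 with multiplicity 4.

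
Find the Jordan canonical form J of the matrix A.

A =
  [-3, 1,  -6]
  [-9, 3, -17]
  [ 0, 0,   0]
J_3(0)

The characteristic polynomial is
  det(x·I − A) = x^3

Eigenvalues and multiplicities (the geometric multiplicity of λ is n − rank(A − λI), which equals the number of Jordan blocks for λ):
  λ = 0: algebraic multiplicity = 3, geometric multiplicity = 1

Determining the block sizes for each eigenvalue:
  λ = 0: one block (gm = 1), so the single block has size am = 3 → block sizes [3]

Assembling the blocks gives a Jordan form
J =
  [0, 1, 0]
  [0, 0, 1]
  [0, 0, 0]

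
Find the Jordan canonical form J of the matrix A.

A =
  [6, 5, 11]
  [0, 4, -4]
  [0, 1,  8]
J_3(6)

The characteristic polynomial is
  det(x·I − A) = x^3 - 18*x^2 + 108*x - 216 = (x - 6)^3

Eigenvalues and multiplicities (the geometric multiplicity of λ is n − rank(A − λI), which equals the number of Jordan blocks for λ):
  λ = 6: algebraic multiplicity = 3, geometric multiplicity = 1

Determining the block sizes for each eigenvalue:
  λ = 6: one block (gm = 1), so the single block has size am = 3 → block sizes [3]

Assembling the blocks gives a Jordan form
J =
  [6, 1, 0]
  [0, 6, 1]
  [0, 0, 6]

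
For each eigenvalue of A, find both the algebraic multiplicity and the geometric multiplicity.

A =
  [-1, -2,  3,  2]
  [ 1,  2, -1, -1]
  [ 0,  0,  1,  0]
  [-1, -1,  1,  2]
λ = 1: alg = 4, geom = 2

Step 1 — factor the characteristic polynomial to read off the algebraic multiplicities:
  χ_A(x) = (x - 1)^4

Step 2 — compute geometric multiplicities via the rank-nullity identity g(λ) = n − rank(A − λI):
  rank(A − (1)·I) = 2, so dim ker(A − (1)·I) = n − 2 = 2

Summary:
  λ = 1: algebraic multiplicity = 4, geometric multiplicity = 2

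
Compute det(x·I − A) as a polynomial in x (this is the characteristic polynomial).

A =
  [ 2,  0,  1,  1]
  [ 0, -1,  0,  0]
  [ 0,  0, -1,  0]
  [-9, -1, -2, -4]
x^4 + 4*x^3 + 6*x^2 + 4*x + 1

Expanding det(x·I − A) (e.g. by cofactor expansion or by noting that A is similar to its Jordan form J, which has the same characteristic polynomial as A) gives
  χ_A(x) = x^4 + 4*x^3 + 6*x^2 + 4*x + 1
which factors as (x + 1)^4. The eigenvalues (with algebraic multiplicities) are λ = -1 with multiplicity 4.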